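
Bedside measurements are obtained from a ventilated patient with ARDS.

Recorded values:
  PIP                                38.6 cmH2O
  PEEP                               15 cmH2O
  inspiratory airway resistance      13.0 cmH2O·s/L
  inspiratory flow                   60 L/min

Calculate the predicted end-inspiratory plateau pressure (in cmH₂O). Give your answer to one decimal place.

25.6

Flow: 60 L/min ÷ 60 = 1 L/s.
Pplat = PIP − Raw × flow = 38.6 − 13.0 × 1 = 38.6 − 13.0 = 25.6 cmH2O.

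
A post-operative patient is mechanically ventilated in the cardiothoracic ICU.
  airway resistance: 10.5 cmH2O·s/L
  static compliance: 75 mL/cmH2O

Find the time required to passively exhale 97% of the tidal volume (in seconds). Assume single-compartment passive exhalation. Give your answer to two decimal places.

τ = R × C = 10.5 × 75 mL/cmH2O = 10.5 × 0.075 L/cmH2O = 0.7875 s.
Exhaled fraction f = 1 − e^(−t/τ) → t = −τ·ln(1 − f) = −0.7875·ln(0.03) = 2.761 s.

2.76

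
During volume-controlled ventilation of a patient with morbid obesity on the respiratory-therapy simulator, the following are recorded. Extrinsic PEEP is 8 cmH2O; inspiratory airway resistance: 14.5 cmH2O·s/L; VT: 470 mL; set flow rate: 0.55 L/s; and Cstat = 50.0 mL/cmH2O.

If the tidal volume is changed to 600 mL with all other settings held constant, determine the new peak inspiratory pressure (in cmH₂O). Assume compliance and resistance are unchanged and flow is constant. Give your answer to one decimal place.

PIP = Vt/C + R·V̇ + PEEP (constant-flow equation of motion).
Only the elastic term changes: ΔPIP = ΔVt / C = (600 − 470) / 50.0 = 2.6 cmH2O.
Original PIP = 470/50.0 + 14.5×0.55 + 8 = 25.375 cmH2O; new PIP = 25.375 + (2.6) = 27.975 cmH2O.

28.0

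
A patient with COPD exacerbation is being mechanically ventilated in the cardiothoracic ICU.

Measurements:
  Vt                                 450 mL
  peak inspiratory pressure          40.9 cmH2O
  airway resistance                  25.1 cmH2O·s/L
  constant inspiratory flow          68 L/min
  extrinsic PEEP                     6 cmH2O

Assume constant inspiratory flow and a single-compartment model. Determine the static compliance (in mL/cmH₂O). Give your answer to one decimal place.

69.7

Flow: 68 L/min ÷ 60 = 1.1333 L/s.
Equation of motion (constant flow): PIP = Vt/C + R·V̇ + PEEP.
Vt/C = PIP − R·V̇ − PEEP = 40.9 − 25.1×1.1333 − 6 = 40.9 − 28.446 − 6 = 6.454 cmH2O.
C = Vt / 6.454 = 450 / 6.454 = 69.724 mL/cmH2O.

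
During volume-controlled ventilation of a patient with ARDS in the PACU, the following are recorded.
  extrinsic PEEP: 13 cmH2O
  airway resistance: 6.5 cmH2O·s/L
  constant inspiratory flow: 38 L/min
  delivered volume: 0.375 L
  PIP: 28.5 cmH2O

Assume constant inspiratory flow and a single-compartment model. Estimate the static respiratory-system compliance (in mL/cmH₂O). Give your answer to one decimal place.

Flow: 38 L/min ÷ 60 = 0.6333 L/s.
Equation of motion (constant flow): PIP = Vt/C + R·V̇ + PEEP.
Vt/C = PIP − R·V̇ − PEEP = 28.5 − 6.5×0.6333 − 13 = 28.5 − 4.116 − 13 = 11.384 cmH2O.
C = Vt / 11.384 = 375 / 11.384 = 32.941 mL/cmH2O.

32.9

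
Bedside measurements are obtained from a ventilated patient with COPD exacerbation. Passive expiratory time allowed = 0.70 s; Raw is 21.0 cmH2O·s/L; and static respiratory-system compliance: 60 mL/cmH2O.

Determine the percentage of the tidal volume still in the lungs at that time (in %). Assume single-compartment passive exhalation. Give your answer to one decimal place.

57.4

τ = R × C = 21.0 × 60 mL/cmH2O = 21.0 × 0.060 L/cmH2O = 1.26 s.
Passive exhalation: V(t)/V₀ = e^(−t/τ) = e^(−0.70/1.26) = 0.5738.
Fraction remaining = 0.5738 → 57.38%.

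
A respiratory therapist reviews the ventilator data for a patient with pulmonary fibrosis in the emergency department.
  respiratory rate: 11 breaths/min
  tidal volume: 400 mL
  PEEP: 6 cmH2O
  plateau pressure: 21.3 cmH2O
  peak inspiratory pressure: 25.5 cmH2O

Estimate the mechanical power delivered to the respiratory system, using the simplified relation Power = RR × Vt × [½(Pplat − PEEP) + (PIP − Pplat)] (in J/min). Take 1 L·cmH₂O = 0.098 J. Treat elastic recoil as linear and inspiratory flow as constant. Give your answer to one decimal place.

5.1

Per-breath work = Vt × [½(Pplat−PEEP) + (PIP−Pplat)] = 0.400 × [0.5×15.3 + 4.2] = 0.400 × 11.85 = 4.74 L·cmH2O.
Power = 11 × 4.74 = 52.14 L·cmH2O/min.
× 0.098 J/(L·cmH2O) → 5.11 J/min.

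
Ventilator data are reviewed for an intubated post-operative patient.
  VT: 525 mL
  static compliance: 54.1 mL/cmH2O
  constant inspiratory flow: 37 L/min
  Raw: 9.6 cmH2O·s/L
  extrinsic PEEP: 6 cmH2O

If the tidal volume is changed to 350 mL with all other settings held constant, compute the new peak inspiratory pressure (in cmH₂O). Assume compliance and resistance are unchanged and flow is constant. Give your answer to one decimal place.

Flow: 37 L/min ÷ 60 = 0.6167 L/s.
PIP = Vt/C + R·V̇ + PEEP (constant-flow equation of motion).
Only the elastic term changes: ΔPIP = ΔVt / C = (350 − 525) / 54.1 = -3.235 cmH2O.
Original PIP = 525/54.1 + 9.6×0.6167 + 6 = 21.625 cmH2O; new PIP = 21.625 + (-3.235) = 18.39 cmH2O.

18.4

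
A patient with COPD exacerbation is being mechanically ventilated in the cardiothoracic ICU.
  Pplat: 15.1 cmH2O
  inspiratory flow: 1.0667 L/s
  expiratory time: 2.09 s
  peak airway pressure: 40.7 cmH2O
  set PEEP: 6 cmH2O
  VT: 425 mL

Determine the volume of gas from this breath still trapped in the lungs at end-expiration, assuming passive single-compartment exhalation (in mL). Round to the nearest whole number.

66

R = (PIP − Pplat)/V̇ = (40.7 − 15.1) / 1.0667 = 25.6/1.0667 = 23.999 cmH2O·s/L.
C = Vt/(Pplat − PEEP) = 425.0 / (15.1 − 6) = 425.0/9.1 = 46.703 mL/cmH2O.
τ = R × C = 23.999 × 0.0467 L/cmH2O = 1.121 s.
Fraction remaining = e^(−Te/τ) = e^(−2.09/1.121) = 0.155.
Trapped volume = 425.0 × 0.155 = 65.875 mL.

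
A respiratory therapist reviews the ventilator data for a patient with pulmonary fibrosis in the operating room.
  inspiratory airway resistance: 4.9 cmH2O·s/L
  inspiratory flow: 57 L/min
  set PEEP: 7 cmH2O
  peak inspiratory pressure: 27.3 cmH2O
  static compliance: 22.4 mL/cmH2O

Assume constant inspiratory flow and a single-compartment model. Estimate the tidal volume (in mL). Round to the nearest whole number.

350

Flow: 57 L/min ÷ 60 = 0.95 L/s.
Equation of motion (constant flow): PIP = Vt/C + R·V̇ + PEEP.
Vt/C = PIP − R·V̇ − PEEP = 27.3 − 4.655 − 7 = 15.645 cmH2O.
Vt = C × 15.645 = 22.4 × 15.645 = 350.45 mL.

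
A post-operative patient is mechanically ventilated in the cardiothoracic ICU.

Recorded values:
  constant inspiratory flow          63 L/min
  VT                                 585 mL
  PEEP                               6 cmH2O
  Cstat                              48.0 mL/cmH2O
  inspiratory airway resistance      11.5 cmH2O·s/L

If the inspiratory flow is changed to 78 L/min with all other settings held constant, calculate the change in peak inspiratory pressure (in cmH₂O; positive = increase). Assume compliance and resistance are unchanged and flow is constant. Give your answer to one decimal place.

2.9

Flow: 63 L/min ÷ 60 = 1.05 L/s.
New flow: 78 L/min ÷ 60 = 1.3 L/s.
PIP = Vt/C + R·V̇ + PEEP (constant-flow equation of motion).
Only the resistive term changes: ΔPIP = R × ΔV̇ = 11.5 × (1.3 − 1.05) = 11.5 × 0.25 = 2.875 cmH2O.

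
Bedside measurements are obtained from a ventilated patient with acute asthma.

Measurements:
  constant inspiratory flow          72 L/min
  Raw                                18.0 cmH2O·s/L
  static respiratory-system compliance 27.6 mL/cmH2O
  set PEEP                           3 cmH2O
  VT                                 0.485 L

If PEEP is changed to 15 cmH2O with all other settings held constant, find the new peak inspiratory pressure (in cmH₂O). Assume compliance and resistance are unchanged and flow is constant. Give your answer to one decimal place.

Flow: 72 L/min ÷ 60 = 1.2 L/s.
PIP = Vt/C + R·V̇ + PEEP (constant-flow equation of motion).
Only the baseline term changes: ΔPIP = ΔPEEP = 15 − 3 = 12.0 cmH2O.
Original PIP = 485/27.6 + 18.0×1.2 + 3 = 42.172 cmH2O; new PIP = 42.172 + (12.0) = 54.172 cmH2O.

54.2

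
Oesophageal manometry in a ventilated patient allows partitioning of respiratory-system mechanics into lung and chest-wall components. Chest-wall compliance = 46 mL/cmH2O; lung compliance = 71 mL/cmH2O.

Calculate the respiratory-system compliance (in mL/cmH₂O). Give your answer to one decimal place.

27.9

Lung and chest wall are elastances in series: 1/Crs = 1/CL + 1/Ccw.
1/Crs = 1/71 + 1/46 = 0.03582.
Crs = 27.917 mL/cmH2O.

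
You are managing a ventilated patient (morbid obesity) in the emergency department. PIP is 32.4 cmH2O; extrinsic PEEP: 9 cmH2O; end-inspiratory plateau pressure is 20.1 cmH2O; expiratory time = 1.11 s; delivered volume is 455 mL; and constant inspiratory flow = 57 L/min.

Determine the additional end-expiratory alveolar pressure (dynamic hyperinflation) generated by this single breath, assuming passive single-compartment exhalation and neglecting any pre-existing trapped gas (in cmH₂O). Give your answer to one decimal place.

1.4

Flow: 57 L/min ÷ 60 = 0.95 L/s.
R = (PIP − Pplat)/V̇ = (32.4 − 20.1) / 0.95 = 12.3/0.95 = 12.947 cmH2O·s/L.
C = Vt/(Pplat − PEEP) = 455.0 / (20.1 − 9) = 455.0/11.1 = 40.991 mL/cmH2O.
τ = R × C = 12.947 × 0.04099 L/cmH2O = 0.5307 s.
Fraction remaining = e^(−Te/τ) = e^(−1.11/0.5307) = 0.1235; trapped volume = 455.0 × 0.1235 = 56.193 mL.
Additional alveolar pressure from trapping ≈ V_trapped / C = 56.193 / 40.991 = 1.371 cmH2O.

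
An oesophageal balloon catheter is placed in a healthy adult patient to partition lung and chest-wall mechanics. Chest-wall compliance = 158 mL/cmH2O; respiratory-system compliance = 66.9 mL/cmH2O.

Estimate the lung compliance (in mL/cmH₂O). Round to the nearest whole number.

116

1/CL = 1/Crs − 1/Ccw.
1/CL = 1/66.9 − 1/158 = 0.008619.
CL = 116.02 mL/cmH2O.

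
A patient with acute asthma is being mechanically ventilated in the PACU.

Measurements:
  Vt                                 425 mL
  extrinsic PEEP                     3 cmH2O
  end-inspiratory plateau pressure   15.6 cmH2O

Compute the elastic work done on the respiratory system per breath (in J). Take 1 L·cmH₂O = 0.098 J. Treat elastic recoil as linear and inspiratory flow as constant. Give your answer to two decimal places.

Elastic work ≈ ½ × (Pplat − PEEP) × Vt = 0.5 × (15.6 − 3) × 0.425 L = 0.5 × 12.6 × 0.425 = 2.678 L·cmH2O.
× 0.098 J/(L·cmH2O) → 0.2624 J.

0.26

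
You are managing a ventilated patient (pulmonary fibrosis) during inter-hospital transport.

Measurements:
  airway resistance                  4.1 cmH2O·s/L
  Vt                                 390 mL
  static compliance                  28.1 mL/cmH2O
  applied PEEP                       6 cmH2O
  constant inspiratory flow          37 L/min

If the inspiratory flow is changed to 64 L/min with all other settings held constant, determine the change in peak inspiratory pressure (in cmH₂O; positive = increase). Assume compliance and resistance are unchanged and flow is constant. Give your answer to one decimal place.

1.8

Flow: 37 L/min ÷ 60 = 0.6167 L/s.
New flow: 64 L/min ÷ 60 = 1.0667 L/s.
PIP = Vt/C + R·V̇ + PEEP (constant-flow equation of motion).
Only the resistive term changes: ΔPIP = R × ΔV̇ = 4.1 × (1.0667 − 0.6167) = 4.1 × 0.45 = 1.845 cmH2O.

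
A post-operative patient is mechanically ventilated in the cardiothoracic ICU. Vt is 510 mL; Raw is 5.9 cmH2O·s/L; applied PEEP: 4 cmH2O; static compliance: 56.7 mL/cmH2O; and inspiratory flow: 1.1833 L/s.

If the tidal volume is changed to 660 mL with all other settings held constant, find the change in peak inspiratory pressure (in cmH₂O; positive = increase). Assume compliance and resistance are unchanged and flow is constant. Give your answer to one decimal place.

PIP = Vt/C + R·V̇ + PEEP (constant-flow equation of motion).
Only the elastic term changes: ΔPIP = ΔVt / C = (660 − 510) / 56.7 = 2.646 cmH2O.

2.6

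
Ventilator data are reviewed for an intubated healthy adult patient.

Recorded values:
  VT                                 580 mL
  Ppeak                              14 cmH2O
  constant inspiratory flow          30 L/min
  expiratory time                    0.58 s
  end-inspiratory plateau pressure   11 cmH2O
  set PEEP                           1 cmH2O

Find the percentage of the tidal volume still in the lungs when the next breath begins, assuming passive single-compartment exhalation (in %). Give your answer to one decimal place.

18.9

Flow: 30 L/min ÷ 60 = 0.5 L/s.
R = (PIP − Pplat)/V̇ = (14 − 11) / 0.5 = 3.0/0.5 = 6.0 cmH2O·s/L.
C = Vt/(Pplat − PEEP) = 580.0 / (11 − 1) = 580.0/10.0 = 58.0 mL/cmH2O.
τ = R × C = 6.0 × 0.058 L/cmH2O = 0.348 s.
Fraction remaining at end-expiration = e^(−Te/τ) = e^(−0.58/0.348) = 0.1889 → 18.89%.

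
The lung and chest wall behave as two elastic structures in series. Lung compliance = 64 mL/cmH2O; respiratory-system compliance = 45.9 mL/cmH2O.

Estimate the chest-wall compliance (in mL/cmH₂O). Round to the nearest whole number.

162

1/Ccw = 1/Crs − 1/CL.
1/Ccw = 1/45.9 − 1/64 = 0.006161.
Ccw = 162.31 mL/cmH2O.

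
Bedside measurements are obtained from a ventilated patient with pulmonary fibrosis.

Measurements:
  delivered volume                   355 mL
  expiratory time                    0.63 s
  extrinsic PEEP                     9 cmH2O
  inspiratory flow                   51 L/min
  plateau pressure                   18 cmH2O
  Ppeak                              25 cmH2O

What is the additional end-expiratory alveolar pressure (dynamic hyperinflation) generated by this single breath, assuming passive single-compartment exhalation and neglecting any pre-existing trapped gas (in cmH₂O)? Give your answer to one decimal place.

Flow: 51 L/min ÷ 60 = 0.85 L/s.
R = (PIP − Pplat)/V̇ = (25 − 18) / 0.85 = 7.0/0.85 = 8.235 cmH2O·s/L.
C = Vt/(Pplat − PEEP) = 355.0 / (18 − 9) = 355.0/9.0 = 39.444 mL/cmH2O.
τ = R × C = 8.235 × 0.03944 L/cmH2O = 0.3248 s.
Fraction remaining = e^(−Te/τ) = e^(−0.63/0.3248) = 0.1438; trapped volume = 355.0 × 0.1438 = 51.049 mL.
Additional alveolar pressure from trapping ≈ V_trapped / C = 51.049 / 39.444 = 1.294 cmH2O.

1.3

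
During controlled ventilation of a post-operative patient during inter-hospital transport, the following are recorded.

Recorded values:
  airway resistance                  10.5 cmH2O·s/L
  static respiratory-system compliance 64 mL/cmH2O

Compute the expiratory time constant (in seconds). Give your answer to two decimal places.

0.67

τ = R × C = 10.5 × 64 mL/cmH2O = 10.5 × 0.064 L/cmH2O = 0.672 s.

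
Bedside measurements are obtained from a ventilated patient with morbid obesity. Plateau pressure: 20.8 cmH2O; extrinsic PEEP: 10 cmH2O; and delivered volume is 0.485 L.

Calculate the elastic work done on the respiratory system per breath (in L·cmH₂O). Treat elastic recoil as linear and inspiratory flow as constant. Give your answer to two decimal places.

Elastic work ≈ ½ × (Pplat − PEEP) × Vt = 0.5 × (20.8 − 10) × 0.485 L = 0.5 × 10.8 × 0.485 = 2.619 L·cmH2O.

2.62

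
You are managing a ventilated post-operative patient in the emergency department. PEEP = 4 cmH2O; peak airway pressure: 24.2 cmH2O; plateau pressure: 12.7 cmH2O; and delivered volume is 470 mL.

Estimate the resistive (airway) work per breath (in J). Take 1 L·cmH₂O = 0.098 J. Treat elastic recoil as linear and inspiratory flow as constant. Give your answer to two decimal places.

0.53

With constant inspiratory flow the resistive pressure is constant at PIP − Pplat = 24.2 − 12.7 = 11.5 cmH2O, so resistive work = 11.5 × 0.470 = 5.405 L·cmH2O.
× 0.098 J/(L·cmH2O) → 0.5297 J.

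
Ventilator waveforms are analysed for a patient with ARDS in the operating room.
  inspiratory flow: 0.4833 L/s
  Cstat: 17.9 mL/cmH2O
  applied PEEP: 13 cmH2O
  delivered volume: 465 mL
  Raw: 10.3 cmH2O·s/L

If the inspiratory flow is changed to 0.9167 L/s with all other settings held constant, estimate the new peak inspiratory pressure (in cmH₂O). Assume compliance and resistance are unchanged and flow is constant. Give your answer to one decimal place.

48.4

PIP = Vt/C + R·V̇ + PEEP (constant-flow equation of motion).
Only the resistive term changes: ΔPIP = R × ΔV̇ = 10.3 × (0.9167 − 0.4833) = 10.3 × 0.4334 = 4.464 cmH2O.
Original PIP = 465/17.9 + 10.3×0.4833 + 13 = 43.956 cmH2O; new PIP = 43.956 + (4.464) = 48.42 cmH2O.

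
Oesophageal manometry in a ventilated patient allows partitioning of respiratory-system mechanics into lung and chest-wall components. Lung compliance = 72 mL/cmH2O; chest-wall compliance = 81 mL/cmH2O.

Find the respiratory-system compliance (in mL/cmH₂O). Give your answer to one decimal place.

38.1

Lung and chest wall are elastances in series: 1/Crs = 1/CL + 1/Ccw.
1/Crs = 1/72 + 1/81 = 0.02623.
Crs = 38.124 mL/cmH2O.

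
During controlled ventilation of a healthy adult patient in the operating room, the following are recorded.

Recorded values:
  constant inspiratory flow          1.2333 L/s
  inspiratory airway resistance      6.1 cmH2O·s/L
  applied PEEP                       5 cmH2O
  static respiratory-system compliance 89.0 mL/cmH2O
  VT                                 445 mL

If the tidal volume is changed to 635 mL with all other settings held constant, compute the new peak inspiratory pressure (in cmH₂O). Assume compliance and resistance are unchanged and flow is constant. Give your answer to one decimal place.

19.7

PIP = Vt/C + R·V̇ + PEEP (constant-flow equation of motion).
Only the elastic term changes: ΔPIP = ΔVt / C = (635 − 445) / 89.0 = 2.135 cmH2O.
Original PIP = 445/89.0 + 6.1×1.2333 + 5 = 17.523 cmH2O; new PIP = 17.523 + (2.135) = 19.658 cmH2O.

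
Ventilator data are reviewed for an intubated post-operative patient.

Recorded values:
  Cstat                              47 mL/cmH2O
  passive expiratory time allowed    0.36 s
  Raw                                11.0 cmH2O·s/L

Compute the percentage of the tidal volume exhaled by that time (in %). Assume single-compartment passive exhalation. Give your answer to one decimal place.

50.2

τ = R × C = 11.0 × 47 mL/cmH2O = 11.0 × 0.047 L/cmH2O = 0.517 s.
Passive exhalation: V(t)/V₀ = e^(−t/τ) = e^(−0.36/0.517) = 0.4984.
Fraction exhaled = 1 − 0.4984 = 0.5016 → 50.16%.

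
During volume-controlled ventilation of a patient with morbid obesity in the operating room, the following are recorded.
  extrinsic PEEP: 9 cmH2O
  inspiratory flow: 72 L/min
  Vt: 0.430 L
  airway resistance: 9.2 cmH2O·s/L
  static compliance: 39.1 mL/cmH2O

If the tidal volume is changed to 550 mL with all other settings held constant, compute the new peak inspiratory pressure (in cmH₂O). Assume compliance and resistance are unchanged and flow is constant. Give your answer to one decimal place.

34.1

Flow: 72 L/min ÷ 60 = 1.2 L/s.
PIP = Vt/C + R·V̇ + PEEP (constant-flow equation of motion).
Only the elastic term changes: ΔPIP = ΔVt / C = (550 − 430) / 39.1 = 3.069 cmH2O.
Original PIP = 430/39.1 + 9.2×1.2 + 9 = 31.037 cmH2O; new PIP = 31.037 + (3.069) = 34.106 cmH2O.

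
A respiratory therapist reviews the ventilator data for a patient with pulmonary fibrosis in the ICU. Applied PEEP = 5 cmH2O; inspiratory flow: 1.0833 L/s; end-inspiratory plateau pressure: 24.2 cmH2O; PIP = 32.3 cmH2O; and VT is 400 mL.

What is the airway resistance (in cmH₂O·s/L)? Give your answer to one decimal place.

Raw = (PIP − Pplat) / flow = (32.3 − 24.2) / 1.0833 = 8.1 / 1.0833 = 7.477 cmH2O·s/L.

7.5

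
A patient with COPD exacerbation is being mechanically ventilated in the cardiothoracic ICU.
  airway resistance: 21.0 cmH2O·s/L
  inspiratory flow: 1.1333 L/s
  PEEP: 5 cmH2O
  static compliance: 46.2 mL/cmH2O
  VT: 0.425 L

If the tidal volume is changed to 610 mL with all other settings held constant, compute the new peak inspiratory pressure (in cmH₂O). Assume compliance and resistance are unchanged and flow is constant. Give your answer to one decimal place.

PIP = Vt/C + R·V̇ + PEEP (constant-flow equation of motion).
Only the elastic term changes: ΔPIP = ΔVt / C = (610 − 425) / 46.2 = 4.004 cmH2O.
Original PIP = 425/46.2 + 21.0×1.1333 + 5 = 37.998 cmH2O; new PIP = 37.998 + (4.004) = 42.002 cmH2O.

42.0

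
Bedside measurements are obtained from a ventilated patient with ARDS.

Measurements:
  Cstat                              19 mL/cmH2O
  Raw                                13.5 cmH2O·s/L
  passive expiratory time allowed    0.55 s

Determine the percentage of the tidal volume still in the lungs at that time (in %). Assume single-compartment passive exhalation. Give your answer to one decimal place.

τ = R × C = 13.5 × 19 mL/cmH2O = 13.5 × 0.019 L/cmH2O = 0.2565 s.
Passive exhalation: V(t)/V₀ = e^(−t/τ) = e^(−0.55/0.2565) = 0.1172.
Fraction remaining = 0.1172 → 11.72%.

11.7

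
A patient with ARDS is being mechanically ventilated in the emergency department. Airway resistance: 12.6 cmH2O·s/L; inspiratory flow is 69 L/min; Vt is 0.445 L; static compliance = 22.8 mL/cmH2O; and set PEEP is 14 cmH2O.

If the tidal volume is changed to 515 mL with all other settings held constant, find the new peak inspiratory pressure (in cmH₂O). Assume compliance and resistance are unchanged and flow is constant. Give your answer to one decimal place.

51.1

Flow: 69 L/min ÷ 60 = 1.15 L/s.
PIP = Vt/C + R·V̇ + PEEP (constant-flow equation of motion).
Only the elastic term changes: ΔPIP = ΔVt / C = (515 − 445) / 22.8 = 3.07 cmH2O.
Original PIP = 445/22.8 + 12.6×1.15 + 14 = 48.008 cmH2O; new PIP = 48.008 + (3.07) = 51.078 cmH2O.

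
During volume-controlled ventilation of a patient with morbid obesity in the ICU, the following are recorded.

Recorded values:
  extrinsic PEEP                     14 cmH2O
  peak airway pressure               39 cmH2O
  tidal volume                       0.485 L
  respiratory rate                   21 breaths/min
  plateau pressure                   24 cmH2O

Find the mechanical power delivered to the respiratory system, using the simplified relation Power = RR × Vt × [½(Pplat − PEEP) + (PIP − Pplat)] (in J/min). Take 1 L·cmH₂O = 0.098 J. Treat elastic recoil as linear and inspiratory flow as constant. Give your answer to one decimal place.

20.0

Per-breath work = Vt × [½(Pplat−PEEP) + (PIP−Pplat)] = 0.485 × [0.5×10.0 + 15.0] = 0.485 × 20.0 = 9.7 L·cmH2O.
Power = 21 × 9.7 = 203.7 L·cmH2O/min.
× 0.098 J/(L·cmH2O) → 19.963 J/min.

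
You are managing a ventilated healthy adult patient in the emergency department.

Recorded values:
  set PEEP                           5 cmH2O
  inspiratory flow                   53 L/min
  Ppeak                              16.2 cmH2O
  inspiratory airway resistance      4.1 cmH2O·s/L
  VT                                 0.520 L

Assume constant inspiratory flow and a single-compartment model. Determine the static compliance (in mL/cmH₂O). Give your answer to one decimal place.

Flow: 53 L/min ÷ 60 = 0.8833 L/s.
Equation of motion (constant flow): PIP = Vt/C + R·V̇ + PEEP.
Vt/C = PIP − R·V̇ − PEEP = 16.2 − 4.1×0.8833 − 5 = 16.2 − 3.622 − 5 = 7.578 cmH2O.
C = Vt / 7.578 = 520 / 7.578 = 68.62 mL/cmH2O.

68.6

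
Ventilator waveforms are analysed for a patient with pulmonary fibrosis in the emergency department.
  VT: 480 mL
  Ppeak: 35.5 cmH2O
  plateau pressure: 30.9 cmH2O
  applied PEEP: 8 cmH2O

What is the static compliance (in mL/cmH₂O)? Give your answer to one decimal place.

Cstat = Vt / (Pplat − PEEP) = 480 / (30.9 − 8) = 480 / 22.9 = 20.961 mL/cmH2O.

21.0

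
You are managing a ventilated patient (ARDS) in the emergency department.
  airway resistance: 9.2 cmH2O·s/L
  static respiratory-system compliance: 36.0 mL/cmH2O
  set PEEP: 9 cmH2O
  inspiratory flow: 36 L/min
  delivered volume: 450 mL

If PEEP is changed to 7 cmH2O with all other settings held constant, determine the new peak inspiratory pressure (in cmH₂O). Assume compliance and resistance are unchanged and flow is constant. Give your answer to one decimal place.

Flow: 36 L/min ÷ 60 = 0.6 L/s.
PIP = Vt/C + R·V̇ + PEEP (constant-flow equation of motion).
Only the baseline term changes: ΔPIP = ΔPEEP = 7 − 9 = -2.0 cmH2O.
Original PIP = 450/36.0 + 9.2×0.6 + 9 = 27.02 cmH2O; new PIP = 27.02 + (-2.0) = 25.02 cmH2O.

25.0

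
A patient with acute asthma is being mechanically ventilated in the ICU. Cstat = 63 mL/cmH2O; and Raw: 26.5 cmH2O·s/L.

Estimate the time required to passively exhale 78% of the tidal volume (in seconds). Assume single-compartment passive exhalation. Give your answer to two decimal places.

τ = R × C = 26.5 × 63 mL/cmH2O = 26.5 × 0.063 L/cmH2O = 1.67 s.
Exhaled fraction f = 1 − e^(−t/τ) → t = −τ·ln(1 − f) = −1.67·ln(0.22) = 2.529 s.

2.53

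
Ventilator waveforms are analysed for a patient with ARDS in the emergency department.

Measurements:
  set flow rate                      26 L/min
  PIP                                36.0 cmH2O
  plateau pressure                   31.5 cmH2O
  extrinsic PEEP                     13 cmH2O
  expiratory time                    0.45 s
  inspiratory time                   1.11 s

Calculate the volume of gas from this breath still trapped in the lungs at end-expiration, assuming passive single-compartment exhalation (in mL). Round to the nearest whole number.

Flow: 26 L/min ÷ 60 = 0.4333 L/s.
Vt = flow × Ti = 0.4333 L/s × 1.11 s × 1000 mL/L = 480.96 mL.
R = (PIP − Pplat)/V̇ = (36.0 − 31.5) / 0.4333 = 4.5/0.4333 = 10.385 cmH2O·s/L.
C = Vt/(Pplat − PEEP) = 480.96 / (31.5 − 13) = 480.96/18.5 = 25.998 mL/cmH2O.
τ = R × C = 10.385 × 0.026 L/cmH2O = 0.27 s.
Fraction remaining = e^(−Te/τ) = e^(−0.45/0.27) = 0.1889.
Trapped volume = 480.96 × 0.1889 = 90.853 mL.

91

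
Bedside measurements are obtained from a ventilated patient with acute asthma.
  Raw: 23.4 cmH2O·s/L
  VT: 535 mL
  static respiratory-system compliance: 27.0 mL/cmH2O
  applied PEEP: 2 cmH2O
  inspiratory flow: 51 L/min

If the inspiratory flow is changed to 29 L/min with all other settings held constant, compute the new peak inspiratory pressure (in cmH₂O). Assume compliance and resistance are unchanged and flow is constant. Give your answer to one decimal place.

33.1

Flow: 51 L/min ÷ 60 = 0.85 L/s.
New flow: 29 L/min ÷ 60 = 0.4833 L/s.
PIP = Vt/C + R·V̇ + PEEP (constant-flow equation of motion).
Only the resistive term changes: ΔPIP = R × ΔV̇ = 23.4 × (0.4833 − 0.85) = 23.4 × -0.3667 = -8.581 cmH2O.
Original PIP = 535/27.0 + 23.4×0.85 + 2 = 41.705 cmH2O; new PIP = 41.705 + (-8.581) = 33.124 cmH2O.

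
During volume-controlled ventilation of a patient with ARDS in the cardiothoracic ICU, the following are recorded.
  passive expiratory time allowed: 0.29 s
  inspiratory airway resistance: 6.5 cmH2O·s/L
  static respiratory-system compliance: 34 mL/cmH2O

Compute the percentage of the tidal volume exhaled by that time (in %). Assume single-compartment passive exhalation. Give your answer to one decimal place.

73.1

τ = R × C = 6.5 × 34 mL/cmH2O = 6.5 × 0.034 L/cmH2O = 0.221 s.
Passive exhalation: V(t)/V₀ = e^(−t/τ) = e^(−0.29/0.221) = 0.2692.
Fraction exhaled = 1 − 0.2692 = 0.7308 → 73.08%.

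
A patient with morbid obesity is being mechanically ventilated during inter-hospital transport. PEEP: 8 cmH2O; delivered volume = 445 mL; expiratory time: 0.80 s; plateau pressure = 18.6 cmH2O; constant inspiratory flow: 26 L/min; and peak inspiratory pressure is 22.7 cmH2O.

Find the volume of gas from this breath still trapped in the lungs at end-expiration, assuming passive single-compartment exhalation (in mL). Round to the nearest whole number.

Flow: 26 L/min ÷ 60 = 0.4333 L/s.
R = (PIP − Pplat)/V̇ = (22.7 − 18.6) / 0.4333 = 4.1/0.4333 = 9.462 cmH2O·s/L.
C = Vt/(Pplat − PEEP) = 445.0 / (18.6 − 8) = 445.0/10.6 = 41.981 mL/cmH2O.
τ = R × C = 9.462 × 0.04198 L/cmH2O = 0.3972 s.
Fraction remaining = e^(−Te/τ) = e^(−0.80/0.3972) = 0.1334.
Trapped volume = 445.0 × 0.1334 = 59.363 mL.

59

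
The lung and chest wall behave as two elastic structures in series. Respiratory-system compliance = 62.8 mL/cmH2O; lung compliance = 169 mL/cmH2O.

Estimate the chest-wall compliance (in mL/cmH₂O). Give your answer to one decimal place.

99.9

1/Ccw = 1/Crs − 1/CL.
1/Ccw = 1/62.8 − 1/169 = 0.01001.
Ccw = 99.9 mL/cmH2O.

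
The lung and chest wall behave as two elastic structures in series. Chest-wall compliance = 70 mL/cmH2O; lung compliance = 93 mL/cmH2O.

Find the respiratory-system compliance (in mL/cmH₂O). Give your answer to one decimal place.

39.9

Lung and chest wall are elastances in series: 1/Crs = 1/CL + 1/Ccw.
1/Crs = 1/93 + 1/70 = 0.02504.
Crs = 39.936 mL/cmH2O.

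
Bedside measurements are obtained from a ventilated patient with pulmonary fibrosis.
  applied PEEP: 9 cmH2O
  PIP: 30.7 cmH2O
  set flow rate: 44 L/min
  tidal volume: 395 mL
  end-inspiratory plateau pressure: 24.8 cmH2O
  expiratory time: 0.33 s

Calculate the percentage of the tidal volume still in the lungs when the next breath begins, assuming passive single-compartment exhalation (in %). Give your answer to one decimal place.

19.4

Flow: 44 L/min ÷ 60 = 0.7333 L/s.
R = (PIP − Pplat)/V̇ = (30.7 − 24.8) / 0.7333 = 5.9/0.7333 = 8.046 cmH2O·s/L.
C = Vt/(Pplat − PEEP) = 395.0 / (24.8 − 9) = 395.0/15.8 = 25.0 mL/cmH2O.
τ = R × C = 8.046 × 0.025 L/cmH2O = 0.2012 s.
Fraction remaining at end-expiration = e^(−Te/τ) = e^(−0.33/0.2012) = 0.1939 → 19.39%.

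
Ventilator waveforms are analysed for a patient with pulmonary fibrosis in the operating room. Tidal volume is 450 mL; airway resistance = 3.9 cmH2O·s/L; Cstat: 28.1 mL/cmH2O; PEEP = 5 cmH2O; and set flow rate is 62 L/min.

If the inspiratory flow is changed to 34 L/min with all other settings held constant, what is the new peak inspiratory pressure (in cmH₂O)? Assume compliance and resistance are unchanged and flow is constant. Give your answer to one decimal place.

23.2

Flow: 62 L/min ÷ 60 = 1.0333 L/s.
New flow: 34 L/min ÷ 60 = 0.5667 L/s.
PIP = Vt/C + R·V̇ + PEEP (constant-flow equation of motion).
Only the resistive term changes: ΔPIP = R × ΔV̇ = 3.9 × (0.5667 − 1.0333) = 3.9 × -0.4666 = -1.82 cmH2O.
Original PIP = 450/28.1 + 3.9×1.0333 + 5 = 25.044 cmH2O; new PIP = 25.044 + (-1.82) = 23.224 cmH2O.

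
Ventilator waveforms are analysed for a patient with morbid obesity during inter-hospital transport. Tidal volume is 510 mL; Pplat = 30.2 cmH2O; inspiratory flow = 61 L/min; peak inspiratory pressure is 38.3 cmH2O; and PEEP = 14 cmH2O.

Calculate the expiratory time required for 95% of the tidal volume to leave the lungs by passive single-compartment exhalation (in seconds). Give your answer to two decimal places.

Flow: 61 L/min ÷ 60 = 1.0167 L/s.
R = (PIP − Pplat)/V̇ = (38.3 − 30.2) / 1.0167 = 8.1/1.0167 = 7.967 cmH2O·s/L.
C = Vt/(Pplat − PEEP) = 510.0 / (30.2 − 14) = 510.0/16.2 = 31.481 mL/cmH2O.
τ = R × C = 7.967 × 0.03148 L/cmH2O = 0.2508 s.
t = −τ·ln(1 − 0.95) = −0.2508·ln(0.05) = 0.7513 s.

0.75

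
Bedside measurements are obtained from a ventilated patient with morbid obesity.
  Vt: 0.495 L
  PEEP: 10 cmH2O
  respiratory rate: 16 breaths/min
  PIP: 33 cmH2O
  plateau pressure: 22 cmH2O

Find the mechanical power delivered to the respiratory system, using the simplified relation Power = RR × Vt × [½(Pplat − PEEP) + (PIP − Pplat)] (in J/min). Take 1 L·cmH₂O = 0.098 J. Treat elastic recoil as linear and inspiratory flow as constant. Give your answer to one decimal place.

13.2

Per-breath work = Vt × [½(Pplat−PEEP) + (PIP−Pplat)] = 0.495 × [0.5×12.0 + 11.0] = 0.495 × 17.0 = 8.415 L·cmH2O.
Power = 16 × 8.415 = 134.64 L·cmH2O/min.
× 0.098 J/(L·cmH2O) → 13.195 J/min.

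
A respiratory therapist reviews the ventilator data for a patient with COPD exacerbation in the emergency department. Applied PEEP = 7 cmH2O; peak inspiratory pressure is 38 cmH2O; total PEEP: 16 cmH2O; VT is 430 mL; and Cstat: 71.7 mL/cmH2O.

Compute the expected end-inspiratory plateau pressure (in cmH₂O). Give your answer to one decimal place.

End-expiratory occlusion gives total PEEP = 16 cmH2O (intrinsic PEEP = 16 − 7 = 9). Use total PEEP for the elastic gradient.
Pplat = PEEPtotal + Vt / Cstat = 16 + 430 / 71.7 = 16 + 5.997 = 21.997 cmH2O.

22.0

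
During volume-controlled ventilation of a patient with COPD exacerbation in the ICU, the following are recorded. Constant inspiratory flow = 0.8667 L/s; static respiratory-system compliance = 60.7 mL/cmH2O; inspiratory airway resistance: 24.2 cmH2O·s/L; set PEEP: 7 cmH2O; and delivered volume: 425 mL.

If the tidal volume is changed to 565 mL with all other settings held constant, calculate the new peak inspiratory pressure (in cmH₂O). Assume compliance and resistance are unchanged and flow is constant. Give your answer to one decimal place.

PIP = Vt/C + R·V̇ + PEEP (constant-flow equation of motion).
Only the elastic term changes: ΔPIP = ΔVt / C = (565 − 425) / 60.7 = 2.306 cmH2O.
Original PIP = 425/60.7 + 24.2×0.8667 + 7 = 34.976 cmH2O; new PIP = 34.976 + (2.306) = 37.282 cmH2O.

37.3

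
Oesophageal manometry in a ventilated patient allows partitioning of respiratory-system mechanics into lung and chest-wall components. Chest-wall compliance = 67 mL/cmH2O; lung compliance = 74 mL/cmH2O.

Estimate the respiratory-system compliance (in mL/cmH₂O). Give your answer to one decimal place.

Lung and chest wall are elastances in series: 1/Crs = 1/CL + 1/Ccw.
1/Crs = 1/74 + 1/67 = 0.02844.
Crs = 35.162 mL/cmH2O.

35.2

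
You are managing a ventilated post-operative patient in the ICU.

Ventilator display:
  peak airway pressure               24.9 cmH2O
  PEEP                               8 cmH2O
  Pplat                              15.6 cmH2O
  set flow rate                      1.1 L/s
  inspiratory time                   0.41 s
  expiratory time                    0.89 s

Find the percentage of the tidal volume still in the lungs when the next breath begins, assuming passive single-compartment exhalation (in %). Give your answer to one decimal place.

17.0

Vt = flow × Ti = 1.1 L/s × 0.41 s × 1000 mL/L = 451.0 mL.
R = (PIP − Pplat)/V̇ = (24.9 − 15.6) / 1.1 = 9.3/1.1 = 8.455 cmH2O·s/L.
C = Vt/(Pplat − PEEP) = 451.0 / (15.6 − 8) = 451.0/7.6 = 59.342 mL/cmH2O.
τ = R × C = 8.455 × 0.05934 L/cmH2O = 0.5017 s.
Fraction remaining at end-expiration = e^(−Te/τ) = e^(−0.89/0.5017) = 0.1697 → 16.97%.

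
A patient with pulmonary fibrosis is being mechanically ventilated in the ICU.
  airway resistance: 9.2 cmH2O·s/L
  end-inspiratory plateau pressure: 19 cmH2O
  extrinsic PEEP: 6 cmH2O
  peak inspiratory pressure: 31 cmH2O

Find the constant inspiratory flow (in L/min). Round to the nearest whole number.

flow = (PIP − Pplat) / Raw = (31 − 19) / 9.2 = 1.304 L/s × 60 = 78.24 L/min.

78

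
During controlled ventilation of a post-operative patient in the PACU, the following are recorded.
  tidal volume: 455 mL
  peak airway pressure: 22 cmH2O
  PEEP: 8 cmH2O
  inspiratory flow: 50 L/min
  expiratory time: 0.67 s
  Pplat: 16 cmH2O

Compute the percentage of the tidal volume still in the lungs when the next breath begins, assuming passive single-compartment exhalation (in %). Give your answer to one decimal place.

Flow: 50 L/min ÷ 60 = 0.8333 L/s.
R = (PIP − Pplat)/V̇ = (22 − 16) / 0.8333 = 6.0/0.8333 = 7.2 cmH2O·s/L.
C = Vt/(Pplat − PEEP) = 455.0 / (16 − 8) = 455.0/8.0 = 56.875 mL/cmH2O.
τ = R × C = 7.2 × 0.05688 L/cmH2O = 0.4095 s.
Fraction remaining at end-expiration = e^(−Te/τ) = e^(−0.67/0.4095) = 0.1947 → 19.47%.

19.5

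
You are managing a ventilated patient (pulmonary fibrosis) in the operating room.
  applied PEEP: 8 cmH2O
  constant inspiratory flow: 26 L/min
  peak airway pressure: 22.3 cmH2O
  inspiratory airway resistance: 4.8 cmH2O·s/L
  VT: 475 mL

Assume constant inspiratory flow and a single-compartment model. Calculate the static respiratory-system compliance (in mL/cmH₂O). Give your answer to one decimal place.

38.9

Flow: 26 L/min ÷ 60 = 0.4333 L/s.
Equation of motion (constant flow): PIP = Vt/C + R·V̇ + PEEP.
Vt/C = PIP − R·V̇ − PEEP = 22.3 − 4.8×0.4333 − 8 = 22.3 − 2.08 − 8 = 12.22 cmH2O.
C = Vt / 12.22 = 475 / 12.22 = 38.871 mL/cmH2O.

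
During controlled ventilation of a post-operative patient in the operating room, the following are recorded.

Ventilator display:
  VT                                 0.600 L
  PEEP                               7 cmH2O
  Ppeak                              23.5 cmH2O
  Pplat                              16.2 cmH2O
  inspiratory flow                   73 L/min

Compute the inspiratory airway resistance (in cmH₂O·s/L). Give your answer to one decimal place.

Flow: 73 L/min ÷ 60 = 1.2167 L/s.
Raw = (PIP − Pplat) / flow = (23.5 − 16.2) / 1.2167 = 7.3 / 1.2167 = 6.0 cmH2O·s/L.

6.0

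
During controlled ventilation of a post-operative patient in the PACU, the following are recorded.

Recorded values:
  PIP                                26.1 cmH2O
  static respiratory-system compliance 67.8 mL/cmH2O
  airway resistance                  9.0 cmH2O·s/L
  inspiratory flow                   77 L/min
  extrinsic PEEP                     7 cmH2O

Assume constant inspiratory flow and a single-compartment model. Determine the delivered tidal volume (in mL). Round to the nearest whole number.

Flow: 77 L/min ÷ 60 = 1.2833 L/s.
Equation of motion (constant flow): PIP = Vt/C + R·V̇ + PEEP.
Vt/C = PIP − R·V̇ − PEEP = 26.1 − 11.55 − 7 = 7.55 cmH2O.
Vt = C × 7.55 = 67.8 × 7.55 = 511.89 mL.

512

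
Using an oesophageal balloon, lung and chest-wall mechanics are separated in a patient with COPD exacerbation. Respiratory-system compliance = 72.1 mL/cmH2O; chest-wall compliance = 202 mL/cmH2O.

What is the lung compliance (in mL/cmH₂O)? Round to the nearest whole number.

1/CL = 1/Crs − 1/Ccw.
1/CL = 1/72.1 − 1/202 = 0.008919.
CL = 112.12 mL/cmH2O.

112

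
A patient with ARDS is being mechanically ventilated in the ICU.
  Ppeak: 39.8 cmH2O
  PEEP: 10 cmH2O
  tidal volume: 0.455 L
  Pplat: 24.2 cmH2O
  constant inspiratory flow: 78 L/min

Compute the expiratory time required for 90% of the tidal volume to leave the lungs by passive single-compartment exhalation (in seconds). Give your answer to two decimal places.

Flow: 78 L/min ÷ 60 = 1.3 L/s.
R = (PIP − Pplat)/V̇ = (39.8 − 24.2) / 1.3 = 15.6/1.3 = 12.0 cmH2O·s/L.
C = Vt/(Pplat − PEEP) = 455.0 / (24.2 − 10) = 455.0/14.2 = 32.042 mL/cmH2O.
τ = R × C = 12.0 × 0.03204 L/cmH2O = 0.3845 s.
t = −τ·ln(1 − 0.90) = −0.3845·ln(0.1) = 0.8853 s.

0.89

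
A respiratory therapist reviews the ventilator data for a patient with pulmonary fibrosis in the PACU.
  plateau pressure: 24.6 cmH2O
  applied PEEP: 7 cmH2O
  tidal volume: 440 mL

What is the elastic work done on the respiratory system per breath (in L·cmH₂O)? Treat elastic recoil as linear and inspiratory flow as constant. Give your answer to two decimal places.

3.87

Elastic work ≈ ½ × (Pplat − PEEP) × Vt = 0.5 × (24.6 − 7) × 0.440 L = 0.5 × 17.6 × 0.440 = 3.872 L·cmH2O.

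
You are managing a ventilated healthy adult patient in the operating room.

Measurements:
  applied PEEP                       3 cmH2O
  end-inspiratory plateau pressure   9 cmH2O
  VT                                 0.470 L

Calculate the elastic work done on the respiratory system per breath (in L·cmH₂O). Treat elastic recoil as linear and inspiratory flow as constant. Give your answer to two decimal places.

1.41

Elastic work ≈ ½ × (Pplat − PEEP) × Vt = 0.5 × (9 − 3) × 0.470 L = 0.5 × 6.0 × 0.470 = 1.41 L·cmH2O.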